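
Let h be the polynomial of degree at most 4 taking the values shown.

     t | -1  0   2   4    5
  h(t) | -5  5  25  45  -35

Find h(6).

Write h(t) = at^4 + bt^3 + ct^2 + dt + e. Substituting each data point gives a linear system:
  a - b + c - d + e = -5
  e = 5
  16a + 8b + 4c + 2d + e = 25
  256a + 64b + 16c + 4d + e = 45
  625a + 125b + 25c + 5d + e = -35
Solving the system yields a = -1, b = 5, c = -2, d = 2, e = 5.
So h(t) = -t⁴ + 5t³ - 2t² + 2t + 5.
Then h(6) = -271.

-271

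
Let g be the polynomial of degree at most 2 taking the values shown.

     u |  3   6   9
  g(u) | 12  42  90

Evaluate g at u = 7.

Forward differences of the values at u = 3, 6, 9:
  g  : 12  42  90
  Δ  : 30  48
  Δ^2: 18
The second differences are constant, confirming degree 2.
Interpolating (Newton forward form) and evaluating at u = 7 gives g(7) = 56.

56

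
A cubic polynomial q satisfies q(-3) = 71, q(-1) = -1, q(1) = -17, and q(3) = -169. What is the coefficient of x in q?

-4

Write q(x) = ax^3 + bx^2 + cx + d. Substituting each data point gives a linear system:
  -27a + 9b - 3c + d = 71
  -a + b - c + d = -1
  a + b + c + d = -17
  27a + 9b + 3c + d = -169
Solving the system yields a = -4, b = -5, c = -4, d = -4.
So q(x) = -4x^3 - 5x^2 - 4x - 4.
The coefficient of x is -4.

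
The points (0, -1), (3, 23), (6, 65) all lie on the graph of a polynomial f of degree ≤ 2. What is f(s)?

f(s) = s^2 + 5s - 1

Write f(s) = as^2 + bs + c. Substituting each data point gives a linear system:
  c = -1
  9a + 3b + c = 23
  36a + 6b + c = 65
Solving the system yields a = 1, b = 5, c = -1.
So f(s) = s^2 + 5s - 1.
Check: f(6) = 65. ✓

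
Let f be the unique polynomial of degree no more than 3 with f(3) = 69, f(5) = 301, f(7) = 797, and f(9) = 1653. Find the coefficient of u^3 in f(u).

Write f(u) = au^3 + bu^2 + cu + d. Substituting each data point gives a linear system:
  27a + 9b + 3c + d = 69
  125a + 25b + 5c + d = 301
  343a + 49b + 7c + d = 797
  729a + 81b + 9c + d = 1653
Solving the system yields a = 2, b = 3, c = -6, d = 6.
So f(u) = 2u^3 + 3u^2 - 6u + 6.
The leading coefficient is 2.

2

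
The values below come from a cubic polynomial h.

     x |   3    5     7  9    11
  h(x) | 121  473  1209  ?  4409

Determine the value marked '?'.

The 4 known points determine the degree-3 polynomial uniquely.
Write h(x) = ax^3 + bx^2 + cx + d. Substituting each data point gives a linear system:
  27a + 9b + 3c + d = 121
  125a + 25b + 5c + d = 473
  343a + 49b + 7c + d = 1209
  1331a + 121b + 11c + d = 4409
Solving the system yields a = 3, b = 3, c = 5, d = -2.
So h(x) = 3x^3 + 3x^2 + 5x - 2.
Then h(9) = 2473.

2473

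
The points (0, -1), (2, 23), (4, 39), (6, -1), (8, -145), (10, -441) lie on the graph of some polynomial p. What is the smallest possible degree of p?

Forward differences of the values at s = 0, 2, 4, 6, 8, 10:
  p  : -1  23  39  -1  -145  -441
  Δ  : 24  16  -40  -144  -296
  Δ^2: -8  -56  -104  -152
  Δ^3: -48  -48  -48
  Δ^4: 0  0
  Δ^5: 0
The third differences are constant (-48) and nonzero, while all higher differences vanish, so the minimal degree is 3.

3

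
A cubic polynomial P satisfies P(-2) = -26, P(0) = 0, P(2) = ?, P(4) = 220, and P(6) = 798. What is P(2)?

The 4 known points determine the degree-3 polynomial uniquely.
Write P(t) = at^3 + bt^2 + ct + d. Substituting each data point gives a linear system:
  -8a + 4b - 2c + d = -26
  d = 0
  64a + 16b + 4c + d = 220
  216a + 36b + 6c + d = 798
Solving the system yields a = 4, b = -1, c = -5, d = 0.
So P(t) = 4t^3 - t^2 - 5t.
Then P(2) = 18.

18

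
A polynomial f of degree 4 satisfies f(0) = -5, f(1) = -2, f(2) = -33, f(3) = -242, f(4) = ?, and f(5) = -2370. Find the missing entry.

-893

The 5 known points determine the degree-4 polynomial uniquely.
Write f(t) = at^4 + bt^3 + ct^2 + dt + e. Substituting each data point gives a linear system:
  e = -5
  a + b + c + d + e = -2
  16a + 8b + 4c + 2d + e = -33
  81a + 27b + 9c + 3d + e = -242
  625a + 125b + 25c + 5d + e = -2370
Solving the system yields a = -5, b = 6, c = 0, d = 2, e = -5.
So f(t) = -5t⁴ + 6t³ + 2t - 5.
Then f(4) = -893.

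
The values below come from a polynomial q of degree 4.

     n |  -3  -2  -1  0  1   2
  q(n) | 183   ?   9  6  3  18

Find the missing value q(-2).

The 5 known points determine the degree-4 polynomial uniquely.
Write q(n) = an^4 + bn^3 + cn^2 + dn + e. Substituting each data point gives a linear system:
  81a - 27b + 9c - 3d + e = 183
  a - b + c - d + e = 9
  e = 6
  a + b + c + d + e = 3
  16a + 8b + 4c + 2d + e = 18
Solving the system yields a = 2, b = -1, c = -2, d = -2, e = 6.
So q(n) = 2n^4 - n^3 - 2n^2 - 2n + 6.
Then q(-2) = 42.

42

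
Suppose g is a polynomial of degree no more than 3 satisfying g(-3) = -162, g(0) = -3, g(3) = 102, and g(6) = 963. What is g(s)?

g(s) = 5s^3 - 3s^2 - s - 3

Write g(s) = as^3 + bs^2 + cs + d. Substituting each data point gives a linear system:
  -27a + 9b - 3c + d = -162
  d = -3
  27a + 9b + 3c + d = 102
  216a + 36b + 6c + d = 963
Solving the system yields a = 5, b = -3, c = -1, d = -3.
So g(s) = 5s^3 - 3s^2 - s - 3.
Check: g(0) = -3. ✓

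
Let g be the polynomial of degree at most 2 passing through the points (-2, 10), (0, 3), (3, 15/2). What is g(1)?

Using the Lagrange interpolation formula with nodes -2, 0, 3:
  L_0(x) = x(x - 3) / 10
  L_1(x) = (x + 2)(x - 3) / -6
  L_2(x) = (x + 2)x / 15
Then g(x) = 10·L_0(x) + 3·L_1(x) + 15/2·L_2(x).
Expanding and collecting terms gives g(x) = x² - (3/2)x + 3.
Evaluating at x = 1: g(1) = 5/2.

5/2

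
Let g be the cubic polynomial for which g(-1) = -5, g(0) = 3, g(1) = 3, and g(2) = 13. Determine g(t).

g(t) = 3t^3 - 4t^2 + t + 3

Write g(t) = at^3 + bt^2 + ct + d. Substituting each data point gives a linear system:
  -a + b - c + d = -5
  d = 3
  a + b + c + d = 3
  8a + 4b + 2c + d = 13
Solving the system yields a = 3, b = -4, c = 1, d = 3.
So g(t) = 3t³ - 4t² + t + 3.
Check: g(1) = 3. ✓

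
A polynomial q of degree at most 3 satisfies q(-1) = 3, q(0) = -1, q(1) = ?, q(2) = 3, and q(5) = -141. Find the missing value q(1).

The 4 known points determine the degree-3 polynomial uniquely.
Write q(s) = as^3 + bs^2 + cs + d. Substituting each data point gives a linear system:
  -a + b - c + d = 3
  d = -1
  8a + 4b + 2c + d = 3
  125a + 25b + 5c + d = -141
Solving the system yields a = -2, b = 4, c = 2, d = -1.
So q(s) = -2s^3 + 4s^2 + 2s - 1.
Then q(1) = 3.

3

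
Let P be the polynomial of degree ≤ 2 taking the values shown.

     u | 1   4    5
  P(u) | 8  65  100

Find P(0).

Using the Lagrange interpolation formula with nodes 1, 4, 5:
  L_0(u) = (u - 4)(u - 5) / 12
  L_1(u) = (u - 1)(u - 5) / -3
  L_2(u) = (u - 1)(u - 4) / 4
Then P(u) = 8·L_0(u) + 65·L_1(u) + 100·L_2(u).
Expanding and collecting terms gives P(u) = 4u² - u + 5.
Evaluating at u = 0: P(0) = 5.

5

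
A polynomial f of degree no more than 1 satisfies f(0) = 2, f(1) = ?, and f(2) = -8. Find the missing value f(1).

-3

The 2 known points determine the degree-1 polynomial uniquely.
Write f(n) = an + b. Substituting each data point gives a linear system:
  b = 2
  2a + b = -8
Solving the system yields a = -5, b = 2.
So f(n) = -5n + 2.
Then f(1) = -3.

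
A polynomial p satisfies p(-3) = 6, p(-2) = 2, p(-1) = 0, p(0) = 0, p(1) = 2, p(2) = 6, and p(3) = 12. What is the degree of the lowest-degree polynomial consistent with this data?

Forward differences of the values at x = -3, -2, -1, 0, 1, 2, 3:
  p  : 6  2  0  0  2  6  12
  Δ  : -4  -2  0  2  4  6
  Δ^2: 2  2  2  2  2
  Δ^3: 0  0  0  0
  Δ^4: 0  0  0
  Δ^5: 0  0
  Δ^6: 0
The second differences are constant (2) and nonzero, while all higher differences vanish, so the minimal degree is 2.

2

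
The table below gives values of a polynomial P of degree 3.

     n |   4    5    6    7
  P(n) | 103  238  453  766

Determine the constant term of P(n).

3

Write P(n) = an^3 + bn^2 + cn + d. Substituting each data point gives a linear system:
  64a + 16b + 4c + d = 103
  125a + 25b + 5c + d = 238
  216a + 36b + 6c + d = 453
  343a + 49b + 7c + d = 766
Solving the system yields a = 3, b = -5, c = -3, d = 3.
So P(n) = 3n^3 - 5n^2 - 3n + 3.
The constant term is 3.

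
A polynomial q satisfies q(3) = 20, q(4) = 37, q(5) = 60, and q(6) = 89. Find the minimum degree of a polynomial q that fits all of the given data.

Forward differences of the values at s = 3, 4, 5, 6:
  q  : 20  37  60  89
  Δ  : 17  23  29
  Δ^2: 6  6
  Δ^3: 0
The second differences are constant (6) and nonzero, while all higher differences vanish, so the minimal degree is 2.

2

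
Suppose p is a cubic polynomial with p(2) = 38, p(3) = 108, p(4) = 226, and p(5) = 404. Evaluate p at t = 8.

Forward differences of the values at t = 2, 3, 4, 5:
  p  : 38  108  226  404
  Δ  : 70  118  178
  Δ^2: 48  60
  Δ^3: 12
The third differences are constant, confirming degree 3.
Interpolating (Newton forward form) and evaluating at t = 8 gives p(8) = 1418.

1418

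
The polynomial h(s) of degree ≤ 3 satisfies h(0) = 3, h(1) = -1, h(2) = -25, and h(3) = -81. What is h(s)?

h(s) = -2s^3 - 4s^2 + 2s + 3

Using the Lagrange interpolation formula with nodes 0, 1, 2, 3:
  L_0(s) = (s - 1)(s - 2)(s - 3) / -6
  L_1(s) = s(s - 2)(s - 3) / 2
  L_2(s) = s(s - 1)(s - 3) / -2
  L_3(s) = s(s - 1)(s - 2) / 6
Then h(s) = 3·L_0(s) - 1·L_1(s) - 25·L_2(s) - 81·L_3(s).
Expanding and collecting terms gives h(s) = -2s³ - 4s² + 2s + 3.
Check: h(2) = -25. ✓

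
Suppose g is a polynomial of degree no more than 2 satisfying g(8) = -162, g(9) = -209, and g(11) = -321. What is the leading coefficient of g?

Write g(s) = as^2 + bs + c. Substituting each data point gives a linear system:
  64a + 8b + c = -162
  81a + 9b + c = -209
  121a + 11b + c = -321
Solving the system yields a = -3, b = 4, c = -2.
So g(s) = -3s^2 + 4s - 2.
The leading coefficient is -3.

-3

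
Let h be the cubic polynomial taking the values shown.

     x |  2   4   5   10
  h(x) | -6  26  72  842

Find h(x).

h(x) = x^3 - x^2 - 6x + 2

Write h(x) = ax^3 + bx^2 + cx + d. Substituting each data point gives a linear system:
  8a + 4b + 2c + d = -6
  64a + 16b + 4c + d = 26
  125a + 25b + 5c + d = 72
  1000a + 100b + 10c + d = 842
Solving the system yields a = 1, b = -1, c = -6, d = 2.
So h(x) = x^3 - x^2 - 6x + 2.
Check: h(5) = 72. ✓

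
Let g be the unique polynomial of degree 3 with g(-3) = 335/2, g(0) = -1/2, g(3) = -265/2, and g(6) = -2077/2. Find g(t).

Write g(t) = at^3 + bt^2 + ct + d. Substituting each data point gives a linear system:
  -27a + 9b - 3c + d = 335/2
  d = -1/2
  27a + 9b + 3c + d = -265/2
  216a + 36b + 6c + d = -2077/2
Solving the system yields a = -5, b = 2, c = -5, d = -1/2.
So g(t) = -5t^3 + 2t^2 - 5t - 1/2.
Check: g(6) = -2077/2. ✓

g(t) = -5t^3 + 2t^2 - 5t - 1/2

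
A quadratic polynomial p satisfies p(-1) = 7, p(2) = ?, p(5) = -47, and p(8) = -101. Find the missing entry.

The 3 known points determine the degree-2 polynomial uniquely.
Write p(s) = as^2 + bs + c. Substituting each data point gives a linear system:
  a - b + c = 7
  25a + 5b + c = -47
  64a + 8b + c = -101
Solving the system yields a = -1, b = -5, c = 3.
So p(s) = -s^2 - 5s + 3.
Then p(2) = -11.

-11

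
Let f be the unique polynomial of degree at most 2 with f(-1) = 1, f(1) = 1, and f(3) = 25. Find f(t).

Write f(t) = at^2 + bt + c. Substituting each data point gives a linear system:
  a - b + c = 1
  a + b + c = 1
  9a + 3b + c = 25
Solving the system yields a = 3, b = 0, c = -2.
So f(t) = 3t^2 - 2.
Check: f(-1) = 1. ✓

f(t) = 3t^2 - 2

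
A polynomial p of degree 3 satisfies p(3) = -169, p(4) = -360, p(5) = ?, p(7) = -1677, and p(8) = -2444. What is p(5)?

The 4 known points determine the degree-3 polynomial uniquely.
Write p(u) = au^3 + bu^2 + cu + d. Substituting each data point gives a linear system:
  27a + 9b + 3c + d = -169
  64a + 16b + 4c + d = -360
  343a + 49b + 7c + d = -1677
  512a + 64b + 8c + d = -2444
Solving the system yields a = -4, b = -6, c = -1, d = -4.
So p(u) = -4u³ - 6u² - u - 4.
Then p(5) = -659.

-659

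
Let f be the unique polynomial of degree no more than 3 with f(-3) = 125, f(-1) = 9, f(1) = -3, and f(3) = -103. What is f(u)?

Write f(u) = au^3 + bu^2 + cu + d. Substituting each data point gives a linear system:
  -27a + 9b - 3c + d = 125
  -a + b - c + d = 9
  a + b + c + d = -3
  27a + 9b + 3c + d = -103
Solving the system yields a = -4, b = 1, c = -2, d = 2.
So f(u) = -4u^3 + u^2 - 2u + 2.
Check: f(3) = -103. ✓

f(u) = -4u^3 + u^2 - 2u + 2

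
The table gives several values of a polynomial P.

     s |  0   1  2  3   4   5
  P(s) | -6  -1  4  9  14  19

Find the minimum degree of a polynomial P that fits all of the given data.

Forward differences of the values at s = 0, 1, 2, 3, 4, 5:
  P  : -6  -1  4  9  14  19
  Δ  : 5  5  5  5  5
  Δ^2: 0  0  0  0
  Δ^3: 0  0  0
  Δ^4: 0  0
  Δ^5: 0
The first differences are constant (5) and nonzero, while all higher differences vanish, so the minimal degree is 1.

1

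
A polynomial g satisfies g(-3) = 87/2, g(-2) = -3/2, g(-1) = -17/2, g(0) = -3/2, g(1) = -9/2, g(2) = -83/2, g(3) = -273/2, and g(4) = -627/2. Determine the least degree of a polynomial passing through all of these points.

Forward differences of the values at u = -3, -2, -1, 0, 1, 2, 3, 4:
  g  : 87/2  -3/2  -17/2  -3/2  -9/2  -83/2  -273/2  -627/2
  Δ  : -45  -7  7  -3  -37  -95  -177
  Δ^2: 38  14  -10  -34  -58  -82
  Δ^3: -24  -24  -24  -24  -24
  Δ^4: 0  0  0  0
  Δ^5: 0  0  0
  Δ^6: 0  0
  Δ^7: 0
The third differences are constant (-24) and nonzero, while all higher differences vanish, so the minimal degree is 3.

3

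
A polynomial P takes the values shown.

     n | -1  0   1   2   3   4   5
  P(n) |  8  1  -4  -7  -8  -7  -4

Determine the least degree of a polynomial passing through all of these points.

2

Forward differences of the values at n = -1, 0, 1, 2, 3, 4, 5:
  P  : 8  1  -4  -7  -8  -7  -4
  Δ  : -7  -5  -3  -1  1  3
  Δ^2: 2  2  2  2  2
  Δ^3: 0  0  0  0
  Δ^4: 0  0  0
  Δ^5: 0  0
  Δ^6: 0
The second differences are constant (2) and nonzero, while all higher differences vanish, so the minimal degree is 2.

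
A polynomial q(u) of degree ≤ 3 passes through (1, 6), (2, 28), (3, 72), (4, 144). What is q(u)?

Using the Lagrange interpolation formula with nodes 1, 2, 3, 4:
  L_0(u) = (u - 2)(u - 3)(u - 4) / -6
  L_1(u) = (u - 1)(u - 3)(u - 4) / 2
  L_2(u) = (u - 1)(u - 2)(u - 4) / -2
  L_3(u) = (u - 1)(u - 2)(u - 3) / 6
Then q(u) = 6·L_0(u) + 28·L_1(u) + 72·L_2(u) + 144·L_3(u).
Expanding and collecting terms gives q(u) = u^3 + 5u^2.
Check: q(3) = 72. ✓

q(u) = u^3 + 5u^2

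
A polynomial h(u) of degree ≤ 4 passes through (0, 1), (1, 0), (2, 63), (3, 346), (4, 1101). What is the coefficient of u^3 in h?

Write h(u) = au^4 + bu^3 + cu^2 + du + e. Substituting each data point gives a linear system:
  e = 1
  a + b + c + d + e = 0
  16a + 8b + 4c + 2d + e = 63
  81a + 27b + 9c + 3d + e = 346
  256a + 64b + 16c + 4d + e = 1101
Solving the system yields a = 4, b = 2, c = -2, d = -5, e = 1.
So h(u) = 4u⁴ + 2u³ - 2u² - 5u + 1.
The coefficient of u^3 is 2.

2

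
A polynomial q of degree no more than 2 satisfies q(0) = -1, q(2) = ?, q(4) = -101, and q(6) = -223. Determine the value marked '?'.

-27

The 3 known points determine the degree-2 polynomial uniquely.
Write q(t) = at^2 + bt + c. Substituting each data point gives a linear system:
  c = -1
  16a + 4b + c = -101
  36a + 6b + c = -223
Solving the system yields a = -6, b = -1, c = -1.
So q(t) = -6t^2 - t - 1.
Then q(2) = -27.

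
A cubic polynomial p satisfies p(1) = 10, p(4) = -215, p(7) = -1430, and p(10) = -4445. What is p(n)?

p(n) = -5n^3 + 5n^2 + 5n + 5

Write p(n) = an^3 + bn^2 + cn + d. Substituting each data point gives a linear system:
  a + b + c + d = 10
  64a + 16b + 4c + d = -215
  343a + 49b + 7c + d = -1430
  1000a + 100b + 10c + d = -4445
Solving the system yields a = -5, b = 5, c = 5, d = 5.
So p(n) = -5n³ + 5n² + 5n + 5.
Check: p(7) = -1430. ✓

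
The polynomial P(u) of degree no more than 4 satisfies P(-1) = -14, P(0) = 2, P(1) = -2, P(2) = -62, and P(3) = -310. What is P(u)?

P(u) = -4u^4 + 2u^3 - 6u^2 + 4u + 2

Using the Lagrange interpolation formula with nodes -1, 0, 1, 2, 3:
  L_0(u) = u(u - 1)(u - 2)(u - 3) / 24
  L_1(u) = (u + 1)(u - 1)(u - 2)(u - 3) / -6
  L_2(u) = (u + 1)u(u - 2)(u - 3) / 4
  L_3(u) = (u + 1)u(u - 1)(u - 3) / -6
  L_4(u) = (u + 1)u(u - 1)(u - 2) / 24
Then P(u) = -14·L_0(u) + 2·L_1(u) - 2·L_2(u) - 62·L_3(u) - 310·L_4(u).
Expanding and collecting terms gives P(u) = -4u⁴ + 2u³ - 6u² + 4u + 2.
Check: P(-1) = -14. ✓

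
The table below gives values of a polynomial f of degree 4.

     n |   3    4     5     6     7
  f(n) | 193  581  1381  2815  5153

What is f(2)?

Forward differences of the values at n = 3, 4, 5, 6, 7:
  f  : 193  581  1381  2815  5153
  Δ  : 388  800  1434  2338
  Δ^2: 412  634  904
  Δ^3: 222  270
  Δ^4: 48
The fourth differences are constant, confirming degree 4.
Interpolating (Newton forward form) and evaluating at n = 2 gives f(2) = 43.

43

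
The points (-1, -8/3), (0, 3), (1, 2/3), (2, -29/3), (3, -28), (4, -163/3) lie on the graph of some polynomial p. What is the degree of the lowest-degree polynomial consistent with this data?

2

Forward differences of the values at t = -1, 0, 1, 2, 3, 4:
  p  : -8/3  3  2/3  -29/3  -28  -163/3
  Δ  : 17/3  -7/3  -31/3  -55/3  -79/3
  Δ^2: -8  -8  -8  -8
  Δ^3: 0  0  0
  Δ^4: 0  0
  Δ^5: 0
The second differences are constant (-8) and nonzero, while all higher differences vanish, so the minimal degree is 2.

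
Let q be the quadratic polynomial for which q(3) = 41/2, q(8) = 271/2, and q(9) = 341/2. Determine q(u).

Using the Lagrange interpolation formula with nodes 3, 8, 9:
  L_0(u) = (u - 8)(u - 9) / 30
  L_1(u) = (u - 3)(u - 9) / -5
  L_2(u) = (u - 3)(u - 8) / 6
Then q(u) = 41/2·L_0(u) + 271/2·L_1(u) + 341/2·L_2(u).
Expanding and collecting terms gives q(u) = 2u^2 + u - 1/2.
Check: q(3) = 41/2. ✓

q(u) = 2u^2 + u - 1/2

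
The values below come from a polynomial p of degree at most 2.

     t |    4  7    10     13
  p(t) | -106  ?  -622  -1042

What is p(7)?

-310

The 3 known points determine the degree-2 polynomial uniquely.
Write p(t) = at^2 + bt + c. Substituting each data point gives a linear system:
  16a + 4b + c = -106
  100a + 10b + c = -622
  169a + 13b + c = -1042
Solving the system yields a = -6, b = -2, c = -2.
So p(t) = -6t^2 - 2t - 2.
Then p(7) = -310.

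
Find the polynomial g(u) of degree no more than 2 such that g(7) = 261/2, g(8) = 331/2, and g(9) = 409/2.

g(u) = 2u^2 + 5u - 5/2

Write g(u) = au^2 + bu + c. Substituting each data point gives a linear system:
  49a + 7b + c = 261/2
  64a + 8b + c = 331/2
  81a + 9b + c = 409/2
Solving the system yields a = 2, b = 5, c = -5/2.
So g(u) = 2u^2 + 5u - 5/2.
Check: g(9) = 409/2. ✓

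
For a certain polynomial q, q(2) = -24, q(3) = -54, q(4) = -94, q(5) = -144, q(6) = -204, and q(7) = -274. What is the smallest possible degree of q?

Forward differences of the values at n = 2, 3, 4, 5, 6, 7:
  q  : -24  -54  -94  -144  -204  -274
  Δ  : -30  -40  -50  -60  -70
  Δ^2: -10  -10  -10  -10
  Δ^3: 0  0  0
  Δ^4: 0  0
  Δ^5: 0
The second differences are constant (-10) and nonzero, while all higher differences vanish, so the minimal degree is 2.

2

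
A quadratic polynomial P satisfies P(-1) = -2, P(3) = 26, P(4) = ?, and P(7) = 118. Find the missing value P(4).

43

The 3 known points determine the degree-2 polynomial uniquely.
Write P(n) = an^2 + bn + c. Substituting each data point gives a linear system:
  a - b + c = -2
  9a + 3b + c = 26
  49a + 7b + c = 118
Solving the system yields a = 2, b = 3, c = -1.
So P(n) = 2n^2 + 3n - 1.
Then P(4) = 43.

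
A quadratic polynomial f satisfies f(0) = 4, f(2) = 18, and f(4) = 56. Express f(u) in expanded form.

f(u) = 3u^2 + u + 4

Write f(u) = au^2 + bu + c. Substituting each data point gives a linear system:
  c = 4
  4a + 2b + c = 18
  16a + 4b + c = 56
Solving the system yields a = 3, b = 1, c = 4.
So f(u) = 3u^2 + u + 4.
Check: f(4) = 56. ✓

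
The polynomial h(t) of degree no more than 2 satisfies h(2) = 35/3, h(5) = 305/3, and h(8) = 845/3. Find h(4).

Forward differences of the values at t = 2, 5, 8:
  h  : 35/3  305/3  845/3
  Δ  : 90  180
  Δ^2: 90
The second differences are constant, confirming degree 2.
Interpolating (Newton forward form) and evaluating at t = 4 gives h(4) = 185/3.

185/3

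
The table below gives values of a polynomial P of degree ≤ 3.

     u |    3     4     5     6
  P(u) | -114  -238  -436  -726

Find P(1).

-16

Forward differences of the values at u = 3, 4, 5, 6:
  P  : -114  -238  -436  -726
  Δ  : -124  -198  -290
  Δ^2: -74  -92
  Δ^3: -18
The third differences are constant, confirming degree 3.
Interpolating (Newton forward form) and evaluating at u = 1 gives P(1) = -16.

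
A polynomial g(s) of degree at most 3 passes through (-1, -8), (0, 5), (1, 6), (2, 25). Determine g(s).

g(s) = 5s^3 - 6s^2 + 2s + 5

Using the Lagrange interpolation formula with nodes -1, 0, 1, 2:
  L_0(s) = s(s - 1)(s - 2) / -6
  L_1(s) = (s + 1)(s - 1)(s - 2) / 2
  L_2(s) = (s + 1)s(s - 2) / -2
  L_3(s) = (s + 1)s(s - 1) / 6
Then g(s) = -8·L_0(s) + 5·L_1(s) + 6·L_2(s) + 25·L_3(s).
Expanding and collecting terms gives g(s) = 5s^3 - 6s^2 + 2s + 5.
Check: g(2) = 25. ✓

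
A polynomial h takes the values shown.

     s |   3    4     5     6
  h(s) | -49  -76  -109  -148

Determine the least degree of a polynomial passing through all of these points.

2

Forward differences of the values at s = 3, 4, 5, 6:
  h  : -49  -76  -109  -148
  Δ  : -27  -33  -39
  Δ^2: -6  -6
  Δ^3: 0
The second differences are constant (-6) and nonzero, while all higher differences vanish, so the minimal degree is 2.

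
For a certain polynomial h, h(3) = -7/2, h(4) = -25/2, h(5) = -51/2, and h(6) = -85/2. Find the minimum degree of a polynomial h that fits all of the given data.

Forward differences of the values at x = 3, 4, 5, 6:
  h  : -7/2  -25/2  -51/2  -85/2
  Δ  : -9  -13  -17
  Δ^2: -4  -4
  Δ^3: 0
The second differences are constant (-4) and nonzero, while all higher differences vanish, so the minimal degree is 2.

2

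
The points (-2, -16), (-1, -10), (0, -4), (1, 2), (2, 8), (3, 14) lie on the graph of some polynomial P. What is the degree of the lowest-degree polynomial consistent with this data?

1

Forward differences of the values at n = -2, -1, 0, 1, 2, 3:
  P  : -16  -10  -4  2  8  14
  Δ  : 6  6  6  6  6
  Δ^2: 0  0  0  0
  Δ^3: 0  0  0
  Δ^4: 0  0
  Δ^5: 0
The first differences are constant (6) and nonzero, while all higher differences vanish, so the minimal degree is 1.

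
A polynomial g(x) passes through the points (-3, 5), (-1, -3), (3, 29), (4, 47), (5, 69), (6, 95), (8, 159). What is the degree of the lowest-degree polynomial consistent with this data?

Divided differences on the nodes -3, -1, 3, 4, 5, 6, 8:
  order 0: 5  -3  29  47  69  95  159
  order 1: -4  8  18  22  26  32
  order 2: 2  2  2  2  2
  order 3: 0  0  0  0
  order 4: 0  0  0
  order 5: 0  0
  order 6: 0
The order-2 divided differences are all 2 (nonzero) and every higher order vanishes, so the data lies on a polynomial of degree exactly 2.

2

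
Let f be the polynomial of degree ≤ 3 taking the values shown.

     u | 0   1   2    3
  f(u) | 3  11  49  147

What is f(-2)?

-43

Write f(u) = au^3 + bu^2 + cu + d. Substituting each data point gives a linear system:
  d = 3
  a + b + c + d = 11
  8a + 4b + 2c + d = 49
  27a + 9b + 3c + d = 147
Solving the system yields a = 5, b = 0, c = 3, d = 3.
So f(u) = 5u^3 + 3u + 3.
Then f(-2) = -43.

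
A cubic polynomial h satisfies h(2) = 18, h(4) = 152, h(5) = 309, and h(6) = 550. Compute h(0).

4

Write h(u) = au^3 + bu^2 + cu + d. Substituting each data point gives a linear system:
  8a + 4b + 2c + d = 18
  64a + 16b + 4c + d = 152
  125a + 25b + 5c + d = 309
  216a + 36b + 6c + d = 550
Solving the system yields a = 3, b = -3, c = 1, d = 4.
So h(u) = 3u^3 - 3u^2 + u + 4.
Then h(0) = 4.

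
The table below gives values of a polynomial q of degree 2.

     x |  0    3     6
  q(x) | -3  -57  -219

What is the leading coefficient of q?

Write q(x) = ax^2 + bx + c. Substituting each data point gives a linear system:
  c = -3
  9a + 3b + c = -57
  36a + 6b + c = -219
Solving the system yields a = -6, b = 0, c = -3.
So q(x) = -6x^2 - 3.
The leading coefficient is -6.

-6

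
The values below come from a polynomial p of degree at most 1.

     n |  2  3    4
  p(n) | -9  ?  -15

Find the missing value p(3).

-12

The 2 known points determine the degree-1 polynomial uniquely.
Write p(n) = an + b. Substituting each data point gives a linear system:
  2a + b = -9
  4a + b = -15
Solving the system yields a = -3, b = -3.
So p(n) = -3n - 3.
Then p(3) = -12.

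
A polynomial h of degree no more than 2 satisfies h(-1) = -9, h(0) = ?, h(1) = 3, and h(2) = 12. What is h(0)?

On equispaced nodes a degree-2 polynomial has vanishing third forward difference, so
  - h(-1) + 3·h(0) - 3·h(1) + h(2) = 0.
Substituting the known values and solving for h(0):
  3·h(0) = -12
  h(0) = -4.

-4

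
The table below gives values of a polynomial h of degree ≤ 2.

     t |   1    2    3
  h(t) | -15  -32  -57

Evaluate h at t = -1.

-5

Using the Lagrange interpolation formula with nodes 1, 2, 3:
  L_0(t) = (t - 2)(t - 3) / 2
  L_1(t) = (t - 1)(t - 3) / -1
  L_2(t) = (t - 1)(t - 2) / 2
Then h(t) = -15·L_0(t) - 32·L_1(t) - 57·L_2(t).
Expanding and collecting terms gives h(t) = -4t² - 5t - 6.
Evaluating at t = -1: h(-1) = -5.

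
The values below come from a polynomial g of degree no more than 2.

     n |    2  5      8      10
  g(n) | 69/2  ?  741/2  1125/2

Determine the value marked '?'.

The 3 known points determine the degree-2 polynomial uniquely.
Write g(n) = an^2 + bn + c. Substituting each data point gives a linear system:
  4a + 2b + c = 69/2
  64a + 8b + c = 741/2
  100a + 10b + c = 1125/2
Solving the system yields a = 5, b = 6, c = 5/2.
So g(n) = 5n² + 6n + 5/2.
Then g(5) = 315/2.

315/2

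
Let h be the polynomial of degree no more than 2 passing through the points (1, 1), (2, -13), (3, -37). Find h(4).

-71

Using the Lagrange interpolation formula with nodes 1, 2, 3:
  L_0(u) = (u - 2)(u - 3) / 2
  L_1(u) = (u - 1)(u - 3) / -1
  L_2(u) = (u - 1)(u - 2) / 2
Then h(u) = 1·L_0(u) - 13·L_1(u) - 37·L_2(u).
Expanding and collecting terms gives h(u) = -5u^2 + u + 5.
Evaluating at u = 4: h(4) = -71.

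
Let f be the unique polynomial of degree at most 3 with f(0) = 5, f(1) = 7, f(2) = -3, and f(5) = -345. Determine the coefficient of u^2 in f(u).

Write f(u) = au^3 + bu^2 + cu + d. Substituting each data point gives a linear system:
  d = 5
  a + b + c + d = 7
  8a + 4b + 2c + d = -3
  125a + 25b + 5c + d = -345
Solving the system yields a = -4, b = 6, c = 0, d = 5.
So f(u) = -4u^3 + 6u^2 + 5.
The coefficient of u^2 is 6.

6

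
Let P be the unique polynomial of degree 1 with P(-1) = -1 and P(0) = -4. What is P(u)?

Using the Lagrange interpolation formula with nodes -1, 0:
  L_0(u) = u / -1
  L_1(u) = (u + 1) / 1
Then P(u) = -1·L_0(u) - 4·L_1(u).
Expanding and collecting terms gives P(u) = -3u - 4.
Check: P(0) = -4. ✓

P(u) = -3u - 4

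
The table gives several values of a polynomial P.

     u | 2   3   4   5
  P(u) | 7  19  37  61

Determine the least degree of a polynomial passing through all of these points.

Forward differences of the values at u = 2, 3, 4, 5:
  P  : 7  19  37  61
  Δ  : 12  18  24
  Δ^2: 6  6
  Δ^3: 0
The second differences are constant (6) and nonzero, while all higher differences vanish, so the minimal degree is 2.

2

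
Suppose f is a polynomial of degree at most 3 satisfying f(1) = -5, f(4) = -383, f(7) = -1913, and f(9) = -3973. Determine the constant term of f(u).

Write f(u) = au^3 + bu^2 + cu + d. Substituting each data point gives a linear system:
  a + b + c + d = -5
  64a + 16b + 4c + d = -383
  343a + 49b + 7c + d = -1913
  729a + 81b + 9c + d = -3973
Solving the system yields a = -5, b = -4, c = -1, d = 5.
So f(u) = -5u^3 - 4u^2 - u + 5.
The constant term is 5.

5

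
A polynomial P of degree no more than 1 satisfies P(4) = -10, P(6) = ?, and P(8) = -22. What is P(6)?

The 2 known points determine the degree-1 polynomial uniquely.
Write P(u) = au + b. Substituting each data point gives a linear system:
  4a + b = -10
  8a + b = -22
Solving the system yields a = -3, b = 2.
So P(u) = -3u + 2.
Then P(6) = -16.

-16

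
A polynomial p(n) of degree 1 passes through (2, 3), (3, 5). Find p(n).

Write p(n) = an + b. Substituting each data point gives a linear system:
  2a + b = 3
  3a + b = 5
Solving the system yields a = 2, b = -1.
So p(n) = 2n - 1.
Check: p(3) = 5. ✓

p(n) = 2n - 1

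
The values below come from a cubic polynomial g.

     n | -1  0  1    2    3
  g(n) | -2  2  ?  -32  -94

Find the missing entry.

-4

On equispaced nodes a degree-3 polynomial has vanishing fourth forward difference, so
  g(-1) - 4·g(0) + 6·g(1) - 4·g(2) + g(3) = 0.
Substituting the known values and solving for g(1):
  6·g(1) = -24
  g(1) = -4.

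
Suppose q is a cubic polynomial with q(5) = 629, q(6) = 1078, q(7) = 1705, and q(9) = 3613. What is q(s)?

Using the Lagrange interpolation formula with nodes 5, 6, 7, 9:
  L_0(s) = (s - 6)(s - 7)(s - 9) / -8
  L_1(s) = (s - 5)(s - 7)(s - 9) / 3
  L_2(s) = (s - 5)(s - 6)(s - 9) / -4
  L_3(s) = (s - 5)(s - 6)(s - 7) / 24
Then q(s) = 629·L_0(s) + 1078·L_1(s) + 1705·L_2(s) + 3613·L_3(s).
Expanding and collecting terms gives q(s) = 5s³ - s² + 5s + 4.
Check: q(5) = 629. ✓

q(s) = 5s^3 - s^2 + 5s + 4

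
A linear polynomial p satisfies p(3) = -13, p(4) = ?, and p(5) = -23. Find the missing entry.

The 2 known points determine the degree-1 polynomial uniquely.
Write p(x) = ax + b. Substituting each data point gives a linear system:
  3a + b = -13
  5a + b = -23
Solving the system yields a = -5, b = 2.
So p(x) = -5x + 2.
Then p(4) = -18.

-18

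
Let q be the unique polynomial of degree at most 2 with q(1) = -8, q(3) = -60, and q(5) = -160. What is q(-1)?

-4

Write q(t) = at^2 + bt + c. Substituting each data point gives a linear system:
  a + b + c = -8
  9a + 3b + c = -60
  25a + 5b + c = -160
Solving the system yields a = -6, b = -2, c = 0.
So q(t) = -6t^2 - 2t.
Then q(-1) = -4.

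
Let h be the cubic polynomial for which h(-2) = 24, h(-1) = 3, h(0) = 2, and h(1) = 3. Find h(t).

Write h(t) = at^3 + bt^2 + ct + d. Substituting each data point gives a linear system:
  -8a + 4b - 2c + d = 24
  -a + b - c + d = 3
  d = 2
  a + b + c + d = 3
Solving the system yields a = -3, b = 1, c = 3, d = 2.
So h(t) = -3t^3 + t^2 + 3t + 2.
Check: h(1) = 3. ✓

h(t) = -3t^3 + t^2 + 3t + 2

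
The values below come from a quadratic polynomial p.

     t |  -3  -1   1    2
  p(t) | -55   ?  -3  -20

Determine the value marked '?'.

The 3 known points determine the degree-2 polynomial uniquely.
Write p(t) = at^2 + bt + c. Substituting each data point gives a linear system:
  9a - 3b + c = -55
  a + b + c = -3
  4a + 2b + c = -20
Solving the system yields a = -6, b = 1, c = 2.
So p(t) = -6t^2 + t + 2.
Then p(-1) = -5.

-5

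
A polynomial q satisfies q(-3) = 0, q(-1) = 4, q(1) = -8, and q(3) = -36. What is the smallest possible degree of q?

2

Forward differences of the values at t = -3, -1, 1, 3:
  q  : 0  4  -8  -36
  Δ  : 4  -12  -28
  Δ^2: -16  -16
  Δ^3: 0
The second differences are constant (-16) and nonzero, while all higher differences vanish, so the minimal degree is 2.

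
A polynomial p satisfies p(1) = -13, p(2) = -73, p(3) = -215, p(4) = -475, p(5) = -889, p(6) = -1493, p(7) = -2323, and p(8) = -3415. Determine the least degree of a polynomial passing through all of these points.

Forward differences of the values at u = 1, 2, 3, 4, 5, 6, 7, 8:
  p  : -13  -73  -215  -475  -889  -1493  -2323  -3415
  Δ  : -60  -142  -260  -414  -604  -830  -1092
  Δ^2: -82  -118  -154  -190  -226  -262
  Δ^3: -36  -36  -36  -36  -36
  Δ^4: 0  0  0  0
  Δ^5: 0  0  0
  Δ^6: 0  0
  Δ^7: 0
The third differences are constant (-36) and nonzero, while all higher differences vanish, so the minimal degree is 3.

3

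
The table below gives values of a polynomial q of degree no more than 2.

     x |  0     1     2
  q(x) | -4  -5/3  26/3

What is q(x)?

Write q(x) = ax^2 + bx + c. Substituting each data point gives a linear system:
  c = -4
  a + b + c = -5/3
  4a + 2b + c = 26/3
Solving the system yields a = 4, b = -5/3, c = -4.
So q(x) = 4x^2 - (5/3)x - 4.
Check: q(1) = -5/3. ✓

q(x) = 4x^2 - (5/3)x - 4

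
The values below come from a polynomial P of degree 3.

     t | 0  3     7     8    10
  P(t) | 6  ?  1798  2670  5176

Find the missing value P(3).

The 4 known points determine the degree-3 polynomial uniquely.
Write P(t) = at^3 + bt^2 + ct + d. Substituting each data point gives a linear system:
  d = 6
  343a + 49b + 7c + d = 1798
  512a + 64b + 8c + d = 2670
  1000a + 100b + 10c + d = 5176
Solving the system yields a = 5, b = 2, c = -3, d = 6.
So P(t) = 5t³ + 2t² - 3t + 6.
Then P(3) = 150.

150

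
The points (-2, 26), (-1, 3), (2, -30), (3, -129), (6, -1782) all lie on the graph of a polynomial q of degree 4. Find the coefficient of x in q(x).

-2

Write q(x) = ax^4 + bx^3 + cx^2 + dx + e. Substituting each data point gives a linear system:
  16a - 8b + 4c - 2d + e = 26
  a - b + c - d + e = 3
  16a + 8b + 4c + 2d + e = -30
  81a + 27b + 9c + 3d + e = -129
  1296a + 216b + 36c + 6d + e = -1782
Solving the system yields a = -1, b = -3, c = 5, d = -2, e = -6.
So q(x) = -x^4 - 3x^3 + 5x^2 - 2x - 6.
The coefficient of x is -2.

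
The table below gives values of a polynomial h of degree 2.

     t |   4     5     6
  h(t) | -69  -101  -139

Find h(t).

Write h(t) = at^2 + bt + c. Substituting each data point gives a linear system:
  16a + 4b + c = -69
  25a + 5b + c = -101
  36a + 6b + c = -139
Solving the system yields a = -3, b = -5, c = -1.
So h(t) = -3t² - 5t - 1.
Check: h(4) = -69. ✓

h(t) = -3t^2 - 5t - 1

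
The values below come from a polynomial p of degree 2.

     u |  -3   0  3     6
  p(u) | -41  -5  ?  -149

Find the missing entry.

On equispaced nodes a degree-2 polynomial has vanishing third forward difference, so
  - p(-3) + 3·p(0) - 3·p(3) + p(6) = 0.
Substituting the known values and solving for p(3):
  -3·p(3) = 123
  p(3) = -41.

-41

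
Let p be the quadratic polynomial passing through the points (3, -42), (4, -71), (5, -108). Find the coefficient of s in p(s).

-1

Write p(s) = as^2 + bs + c. Substituting each data point gives a linear system:
  9a + 3b + c = -42
  16a + 4b + c = -71
  25a + 5b + c = -108
Solving the system yields a = -4, b = -1, c = -3.
So p(s) = -4s^2 - s - 3.
The coefficient of s is -1.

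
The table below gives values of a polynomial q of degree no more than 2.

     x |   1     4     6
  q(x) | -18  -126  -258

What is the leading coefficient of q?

Write q(x) = ax^2 + bx + c. Substituting each data point gives a linear system:
  a + b + c = -18
  16a + 4b + c = -126
  36a + 6b + c = -258
Solving the system yields a = -6, b = -6, c = -6.
So q(x) = -6x^2 - 6x - 6.
The leading coefficient is -6.

-6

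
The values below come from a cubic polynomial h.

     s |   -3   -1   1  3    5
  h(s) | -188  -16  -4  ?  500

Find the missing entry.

88

On equispaced nodes a degree-3 polynomial has vanishing fourth forward difference, so
  h(-3) - 4·h(-1) + 6·h(1) - 4·h(3) + h(5) = 0.
Substituting the known values and solving for h(3):
  -4·h(3) = -352
  h(3) = 88.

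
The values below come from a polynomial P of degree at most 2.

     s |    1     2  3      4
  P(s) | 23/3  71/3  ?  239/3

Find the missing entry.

On equispaced nodes a degree-2 polynomial has vanishing third forward difference, so
  - P(1) + 3·P(2) - 3·P(3) + P(4) = 0.
Substituting the known values and solving for P(3):
  -3·P(3) = -143
  P(3) = 143/3.

143/3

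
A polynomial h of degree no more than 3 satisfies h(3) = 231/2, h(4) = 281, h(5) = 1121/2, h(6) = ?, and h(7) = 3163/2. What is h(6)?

The 4 known points determine the degree-3 polynomial uniquely.
Write h(n) = an^3 + bn^2 + cn + d. Substituting each data point gives a linear system:
  27a + 9b + 3c + d = 231/2
  64a + 16b + 4c + d = 281
  125a + 25b + 5c + d = 1121/2
  343a + 49b + 7c + d = 3163/2
Solving the system yields a = 5, b = -3, c = 3/2, d = 3.
So h(n) = 5n³ - 3n² + (3/2)n + 3.
Then h(6) = 984.

984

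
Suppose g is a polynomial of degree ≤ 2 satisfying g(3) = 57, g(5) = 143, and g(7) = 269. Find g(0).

Write g(t) = at^2 + bt + c. Substituting each data point gives a linear system:
  9a + 3b + c = 57
  25a + 5b + c = 143
  49a + 7b + c = 269
Solving the system yields a = 5, b = 3, c = 3.
So g(t) = 5t^2 + 3t + 3.
Then g(0) = 3.

3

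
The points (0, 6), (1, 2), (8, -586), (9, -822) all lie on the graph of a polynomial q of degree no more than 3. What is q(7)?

-400

Using the Lagrange interpolation formula with nodes 0, 1, 8, 9:
  L_0(s) = (s - 1)(s - 8)(s - 9) / -72
  L_1(s) = s(s - 8)(s - 9) / 56
  L_2(s) = s(s - 1)(s - 9) / -56
  L_3(s) = s(s - 1)(s - 8) / 72
Then q(s) = 6·L_0(s) + 2·L_1(s) - 586·L_2(s) - 822·L_3(s).
Expanding and collecting terms gives q(s) = -s^3 - s^2 - 2s + 6.
Evaluating at s = 7: q(7) = -400.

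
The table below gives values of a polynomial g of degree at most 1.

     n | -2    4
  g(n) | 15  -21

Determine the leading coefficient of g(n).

Write g(n) = an + b. Substituting each data point gives a linear system:
  -2a + b = 15
  4a + b = -21
Solving the system yields a = -6, b = 3.
So g(n) = -6n + 3.
The leading coefficient is -6.

-6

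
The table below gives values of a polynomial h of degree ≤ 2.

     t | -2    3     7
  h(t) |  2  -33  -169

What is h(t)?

Using the Lagrange interpolation formula with nodes -2, 3, 7:
  L_0(t) = (t - 3)(t - 7) / 45
  L_1(t) = (t + 2)(t - 7) / -20
  L_2(t) = (t + 2)(t - 3) / 36
Then h(t) = 2·L_0(t) - 33·L_1(t) - 169·L_2(t).
Expanding and collecting terms gives h(t) = -3t^2 - 4t + 6.
Check: h(-2) = 2. ✓

h(t) = -3t^2 - 4t + 6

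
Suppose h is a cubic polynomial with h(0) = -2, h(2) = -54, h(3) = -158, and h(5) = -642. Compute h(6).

Write h(u) = au^3 + bu^2 + cu + d. Substituting each data point gives a linear system:
  d = -2
  8a + 4b + 2c + d = -54
  27a + 9b + 3c + d = -158
  125a + 25b + 5c + d = -642
Solving the system yields a = -4, b = -6, c = 2, d = -2.
So h(u) = -4u³ - 6u² + 2u - 2.
Then h(6) = -1070.

-1070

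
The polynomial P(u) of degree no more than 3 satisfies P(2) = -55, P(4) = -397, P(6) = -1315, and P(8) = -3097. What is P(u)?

Using the Lagrange interpolation formula with nodes 2, 4, 6, 8:
  L_0(u) = (u - 4)(u - 6)(u - 8) / -48
  L_1(u) = (u - 2)(u - 6)(u - 8) / 16
  L_2(u) = (u - 2)(u - 4)(u - 8) / -16
  L_3(u) = (u - 2)(u - 4)(u - 6) / 48
Then P(u) = -55·L_0(u) - 397·L_1(u) - 1315·L_2(u) - 3097·L_3(u).
Expanding and collecting terms gives P(u) = -6u^3 - 3u - 1.
Check: P(6) = -1315. ✓

P(u) = -6u^3 - 3u - 1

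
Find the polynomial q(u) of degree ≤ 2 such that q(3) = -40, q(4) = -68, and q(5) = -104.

Write q(u) = au^2 + bu + c. Substituting each data point gives a linear system:
  9a + 3b + c = -40
  16a + 4b + c = -68
  25a + 5b + c = -104
Solving the system yields a = -4, b = 0, c = -4.
So q(u) = -4u^2 - 4.
Check: q(3) = -40. ✓

q(u) = -4u^2 - 4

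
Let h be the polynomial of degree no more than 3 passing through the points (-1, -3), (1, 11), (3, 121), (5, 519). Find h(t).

h(t) = 4t^3 + 3t + 4

Write h(t) = at^3 + bt^2 + ct + d. Substituting each data point gives a linear system:
  -a + b - c + d = -3
  a + b + c + d = 11
  27a + 9b + 3c + d = 121
  125a + 25b + 5c + d = 519
Solving the system yields a = 4, b = 0, c = 3, d = 4.
So h(t) = 4t^3 + 3t + 4.
Check: h(-1) = -3. ✓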